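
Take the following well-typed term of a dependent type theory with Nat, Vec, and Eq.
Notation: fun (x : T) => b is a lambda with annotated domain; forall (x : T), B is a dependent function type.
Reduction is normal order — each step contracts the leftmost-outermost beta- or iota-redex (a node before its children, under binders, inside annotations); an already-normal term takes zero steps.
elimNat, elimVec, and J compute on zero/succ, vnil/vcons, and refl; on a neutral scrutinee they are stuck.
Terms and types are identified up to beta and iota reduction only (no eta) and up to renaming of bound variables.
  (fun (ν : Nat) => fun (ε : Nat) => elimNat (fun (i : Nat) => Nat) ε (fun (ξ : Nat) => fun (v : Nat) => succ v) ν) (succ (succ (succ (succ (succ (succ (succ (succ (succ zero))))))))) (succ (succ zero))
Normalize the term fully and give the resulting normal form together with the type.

resulting normal form:
  succ (succ (succ (succ (succ (succ (succ (succ (succ (succ (succ zero))))))))))
inferred type:
  Nat


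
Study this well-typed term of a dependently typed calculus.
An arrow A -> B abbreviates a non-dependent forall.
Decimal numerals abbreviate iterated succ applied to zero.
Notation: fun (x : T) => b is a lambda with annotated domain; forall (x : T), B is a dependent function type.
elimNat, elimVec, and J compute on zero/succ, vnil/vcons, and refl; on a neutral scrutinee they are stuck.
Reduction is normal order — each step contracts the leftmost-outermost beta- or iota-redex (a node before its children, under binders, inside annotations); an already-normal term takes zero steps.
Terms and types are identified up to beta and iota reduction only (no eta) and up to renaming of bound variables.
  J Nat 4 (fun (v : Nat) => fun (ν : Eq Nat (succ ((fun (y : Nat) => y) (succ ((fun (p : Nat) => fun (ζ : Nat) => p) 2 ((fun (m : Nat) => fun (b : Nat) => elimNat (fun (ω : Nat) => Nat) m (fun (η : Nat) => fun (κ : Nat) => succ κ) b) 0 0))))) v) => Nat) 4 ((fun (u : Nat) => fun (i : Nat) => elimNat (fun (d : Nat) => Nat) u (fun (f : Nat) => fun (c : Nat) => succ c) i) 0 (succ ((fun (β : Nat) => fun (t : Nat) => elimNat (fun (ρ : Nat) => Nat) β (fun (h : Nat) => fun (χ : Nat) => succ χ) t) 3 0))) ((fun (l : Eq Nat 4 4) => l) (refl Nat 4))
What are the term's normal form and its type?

resulting normal form:
  4
type:
  Nat
observation: the term reaches its normal form after 23 normal-order steps.


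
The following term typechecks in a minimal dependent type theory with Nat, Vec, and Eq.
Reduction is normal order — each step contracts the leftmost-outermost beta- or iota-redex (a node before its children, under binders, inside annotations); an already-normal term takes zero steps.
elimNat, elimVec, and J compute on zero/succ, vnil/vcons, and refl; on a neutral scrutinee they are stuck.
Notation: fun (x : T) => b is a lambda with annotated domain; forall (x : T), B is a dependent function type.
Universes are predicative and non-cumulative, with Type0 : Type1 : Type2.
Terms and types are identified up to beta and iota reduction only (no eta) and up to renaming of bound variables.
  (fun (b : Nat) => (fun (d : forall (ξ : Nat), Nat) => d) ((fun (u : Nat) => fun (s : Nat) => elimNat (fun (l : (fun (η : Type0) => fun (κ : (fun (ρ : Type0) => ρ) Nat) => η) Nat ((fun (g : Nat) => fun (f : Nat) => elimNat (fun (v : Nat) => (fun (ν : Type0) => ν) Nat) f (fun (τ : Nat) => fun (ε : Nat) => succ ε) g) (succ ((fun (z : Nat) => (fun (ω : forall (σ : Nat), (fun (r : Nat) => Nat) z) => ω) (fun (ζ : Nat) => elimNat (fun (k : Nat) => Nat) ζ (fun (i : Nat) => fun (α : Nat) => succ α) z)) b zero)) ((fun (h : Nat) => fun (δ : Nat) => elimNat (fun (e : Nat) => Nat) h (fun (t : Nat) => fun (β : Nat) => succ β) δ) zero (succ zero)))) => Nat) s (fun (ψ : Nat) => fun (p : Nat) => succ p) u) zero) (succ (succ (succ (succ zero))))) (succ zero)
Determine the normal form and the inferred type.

normal form:
  succ (succ (succ (succ zero)))
the term's type:
  Nat


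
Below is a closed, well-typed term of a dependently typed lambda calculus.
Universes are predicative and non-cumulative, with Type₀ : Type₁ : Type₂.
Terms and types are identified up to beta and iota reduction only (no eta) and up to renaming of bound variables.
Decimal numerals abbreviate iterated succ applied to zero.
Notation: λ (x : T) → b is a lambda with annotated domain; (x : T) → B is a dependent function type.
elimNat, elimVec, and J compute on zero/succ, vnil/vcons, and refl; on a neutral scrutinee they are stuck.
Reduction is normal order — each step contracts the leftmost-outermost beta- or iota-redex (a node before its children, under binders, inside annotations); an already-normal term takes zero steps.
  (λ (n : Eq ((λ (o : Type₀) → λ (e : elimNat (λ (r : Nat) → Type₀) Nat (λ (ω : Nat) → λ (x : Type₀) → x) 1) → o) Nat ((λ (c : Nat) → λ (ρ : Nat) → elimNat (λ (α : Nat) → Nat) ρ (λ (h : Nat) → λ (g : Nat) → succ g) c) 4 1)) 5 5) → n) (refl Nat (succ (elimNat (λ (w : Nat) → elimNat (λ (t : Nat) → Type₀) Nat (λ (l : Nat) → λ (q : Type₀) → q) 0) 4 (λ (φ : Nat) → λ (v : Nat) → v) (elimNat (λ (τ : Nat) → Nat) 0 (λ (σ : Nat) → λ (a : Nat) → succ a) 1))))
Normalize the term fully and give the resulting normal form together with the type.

reduced normal form:
  refl Nat 5
type:
  Eq Nat 5 5
observation: the leftmost-outermost redex is a beta-redex, and normalization takes 10 steps.


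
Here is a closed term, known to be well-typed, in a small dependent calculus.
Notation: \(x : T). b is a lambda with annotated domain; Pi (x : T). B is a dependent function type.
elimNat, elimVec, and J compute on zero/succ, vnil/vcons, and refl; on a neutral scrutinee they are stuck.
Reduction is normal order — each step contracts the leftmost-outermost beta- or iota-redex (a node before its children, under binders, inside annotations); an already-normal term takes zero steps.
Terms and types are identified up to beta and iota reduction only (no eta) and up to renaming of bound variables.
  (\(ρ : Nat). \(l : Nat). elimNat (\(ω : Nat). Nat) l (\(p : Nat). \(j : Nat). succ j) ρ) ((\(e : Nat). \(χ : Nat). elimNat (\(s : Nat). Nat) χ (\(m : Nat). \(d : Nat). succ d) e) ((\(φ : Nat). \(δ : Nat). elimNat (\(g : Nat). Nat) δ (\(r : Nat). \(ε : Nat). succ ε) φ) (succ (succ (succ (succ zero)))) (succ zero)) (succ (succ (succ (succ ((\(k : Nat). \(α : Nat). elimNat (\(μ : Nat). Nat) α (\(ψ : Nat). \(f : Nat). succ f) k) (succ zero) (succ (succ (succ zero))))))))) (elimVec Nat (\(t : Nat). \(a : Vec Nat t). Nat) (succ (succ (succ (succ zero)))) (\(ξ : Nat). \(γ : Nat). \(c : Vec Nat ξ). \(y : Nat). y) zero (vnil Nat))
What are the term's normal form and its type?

reduced normal form:
  succ (succ (succ (succ (succ (succ (succ (succ (succ (succ (succ (succ (succ (succ (succ (succ (succ zero))))))))))))))))
inferred type:
  Nat


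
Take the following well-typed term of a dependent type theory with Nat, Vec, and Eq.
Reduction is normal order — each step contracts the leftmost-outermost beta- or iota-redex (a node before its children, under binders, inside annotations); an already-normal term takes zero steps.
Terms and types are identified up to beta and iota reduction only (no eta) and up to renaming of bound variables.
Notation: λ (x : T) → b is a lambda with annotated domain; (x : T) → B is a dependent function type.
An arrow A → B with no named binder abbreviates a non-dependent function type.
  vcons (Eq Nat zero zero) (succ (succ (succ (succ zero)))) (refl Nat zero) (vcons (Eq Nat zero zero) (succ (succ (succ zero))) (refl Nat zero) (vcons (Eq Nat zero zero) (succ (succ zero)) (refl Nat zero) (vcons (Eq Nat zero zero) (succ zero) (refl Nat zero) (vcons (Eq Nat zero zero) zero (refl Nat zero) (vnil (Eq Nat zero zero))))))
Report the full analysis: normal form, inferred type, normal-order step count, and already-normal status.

reduced normal form:
  vcons (Eq Nat zero zero) (succ (succ (succ (succ zero)))) (refl Nat zero) (vcons (Eq Nat zero zero) (succ (succ (succ zero))) (refl Nat zero) (vcons (Eq Nat zero zero) (succ (succ zero)) (refl Nat zero) (vcons (Eq Nat zero zero) (succ zero) (refl Nat zero) (vcons (Eq Nat zero zero) zero (refl Nat zero) (vnil (Eq Nat zero zero))))))
inferred type:
  Vec (Eq Nat zero zero) (succ (succ (succ (succ (succ zero)))))
reduction steps (normal order): 0
started in normal form: yes


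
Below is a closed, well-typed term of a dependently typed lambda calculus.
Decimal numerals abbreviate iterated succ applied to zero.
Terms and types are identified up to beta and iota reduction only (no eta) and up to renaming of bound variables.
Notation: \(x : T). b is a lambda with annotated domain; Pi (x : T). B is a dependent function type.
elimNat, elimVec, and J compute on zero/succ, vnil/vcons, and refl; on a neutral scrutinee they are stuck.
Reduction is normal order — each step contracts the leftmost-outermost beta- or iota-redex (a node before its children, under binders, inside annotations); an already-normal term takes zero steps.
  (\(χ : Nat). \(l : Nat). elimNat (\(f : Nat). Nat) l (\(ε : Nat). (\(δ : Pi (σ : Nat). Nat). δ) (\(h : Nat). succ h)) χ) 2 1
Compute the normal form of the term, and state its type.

normal form:
  3
inferred type:
  Nat
observation: 11 normal-order steps separate the term from its normal form.


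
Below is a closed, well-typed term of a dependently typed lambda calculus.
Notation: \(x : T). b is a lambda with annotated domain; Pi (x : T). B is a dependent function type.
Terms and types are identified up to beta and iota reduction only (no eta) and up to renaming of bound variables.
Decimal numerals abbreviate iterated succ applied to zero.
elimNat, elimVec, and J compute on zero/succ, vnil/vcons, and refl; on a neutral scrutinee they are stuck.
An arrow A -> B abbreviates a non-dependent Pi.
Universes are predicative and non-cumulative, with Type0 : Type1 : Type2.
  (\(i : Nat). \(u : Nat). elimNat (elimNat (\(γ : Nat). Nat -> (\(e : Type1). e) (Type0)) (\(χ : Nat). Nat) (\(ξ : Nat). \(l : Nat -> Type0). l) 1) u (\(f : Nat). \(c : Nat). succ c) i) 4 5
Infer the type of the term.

inferred type:
  Nat


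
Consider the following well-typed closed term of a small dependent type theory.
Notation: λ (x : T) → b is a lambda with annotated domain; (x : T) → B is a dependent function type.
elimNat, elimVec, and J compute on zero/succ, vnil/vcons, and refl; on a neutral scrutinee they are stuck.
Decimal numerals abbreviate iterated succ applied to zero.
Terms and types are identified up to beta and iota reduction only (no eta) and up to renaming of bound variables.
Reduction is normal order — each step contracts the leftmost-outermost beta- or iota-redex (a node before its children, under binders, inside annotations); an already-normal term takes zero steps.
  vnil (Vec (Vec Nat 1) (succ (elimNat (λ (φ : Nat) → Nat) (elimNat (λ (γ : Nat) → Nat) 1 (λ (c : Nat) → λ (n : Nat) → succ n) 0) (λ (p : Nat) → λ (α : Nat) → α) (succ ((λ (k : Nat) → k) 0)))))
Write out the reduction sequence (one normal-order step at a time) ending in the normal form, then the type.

normal-order reduction:
  vnil (Vec (Vec Nat 1) (succ (elimNat (λ (φ : Nat) → Nat) (elimNat (λ (γ : Nat) → Nat) 1 (λ (c : Nat) → λ (n : Nat) → succ n) 0) (λ (p : Nat) → λ (α : Nat) → α) (succ ((λ (k : Nat) → k) 0)))))
  ~> vnil (Vec (Vec Nat 1) (succ ((λ (φ : Nat) → λ (γ : Nat) → γ) ((λ (c : Nat) → c) 0) (elimNat (λ (n : Nat) → Nat) (elimNat (λ (p : Nat) → Nat) 1 (λ (α : Nat) → λ (k : Nat) → succ k) 0) (λ (f : Nat) → λ (κ : Nat) → κ) ((λ (χ : Nat) → χ) 0)))))
  ~> vnil (Vec (Vec Nat 1) (succ ((λ (φ : Nat) → φ) (elimNat (λ (γ : Nat) → Nat) (elimNat (λ (c : Nat) → Nat) 1 (λ (n : Nat) → λ (p : Nat) → succ p) 0) (λ (α : Nat) → λ (k : Nat) → k) ((λ (f : Nat) → f) 0)))))
  ~> vnil (Vec (Vec Nat 1) (succ (elimNat (λ (φ : Nat) → Nat) (elimNat (λ (γ : Nat) → Nat) 1 (λ (c : Nat) → λ (n : Nat) → succ n) 0) (λ (p : Nat) → λ (α : Nat) → α) ((λ (k : Nat) → k) 0))))
  ~> vnil (Vec (Vec Nat 1) (succ (elimNat (λ (φ : Nat) → Nat) 1 (λ (γ : Nat) → λ (c : Nat) → c) ((λ (n : Nat) → n) 0))))
  ~> vnil (Vec (Vec Nat 1) (succ (elimNat (λ (φ : Nat) → Nat) 1 (λ (γ : Nat) → λ (c : Nat) → c) 0)))
  ~> vnil (Vec (Vec Nat 1) 2)
the term's type:
  Vec (Vec (Vec Nat 1) 2) 0


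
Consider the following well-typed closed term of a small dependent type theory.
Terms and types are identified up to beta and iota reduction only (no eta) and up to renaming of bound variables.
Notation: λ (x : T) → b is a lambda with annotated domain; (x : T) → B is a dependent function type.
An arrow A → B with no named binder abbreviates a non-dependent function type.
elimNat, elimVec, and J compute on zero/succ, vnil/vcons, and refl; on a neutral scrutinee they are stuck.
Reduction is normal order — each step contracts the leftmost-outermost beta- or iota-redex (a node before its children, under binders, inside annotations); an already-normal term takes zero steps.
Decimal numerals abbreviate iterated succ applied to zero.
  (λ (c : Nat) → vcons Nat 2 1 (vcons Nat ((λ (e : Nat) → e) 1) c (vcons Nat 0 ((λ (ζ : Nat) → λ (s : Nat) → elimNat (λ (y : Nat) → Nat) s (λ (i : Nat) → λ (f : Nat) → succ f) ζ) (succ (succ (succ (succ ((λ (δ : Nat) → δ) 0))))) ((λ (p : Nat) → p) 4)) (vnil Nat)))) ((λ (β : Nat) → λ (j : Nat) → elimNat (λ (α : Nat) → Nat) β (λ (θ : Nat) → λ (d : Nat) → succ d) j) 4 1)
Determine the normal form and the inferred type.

reduced normal form:
  vcons Nat 2 1 (vcons Nat 1 5 (vcons Nat 0 8 (vnil Nat)))
type:
  Vec Nat 3
observation: contracting a beta-redex first, the term normalizes in 25 steps.


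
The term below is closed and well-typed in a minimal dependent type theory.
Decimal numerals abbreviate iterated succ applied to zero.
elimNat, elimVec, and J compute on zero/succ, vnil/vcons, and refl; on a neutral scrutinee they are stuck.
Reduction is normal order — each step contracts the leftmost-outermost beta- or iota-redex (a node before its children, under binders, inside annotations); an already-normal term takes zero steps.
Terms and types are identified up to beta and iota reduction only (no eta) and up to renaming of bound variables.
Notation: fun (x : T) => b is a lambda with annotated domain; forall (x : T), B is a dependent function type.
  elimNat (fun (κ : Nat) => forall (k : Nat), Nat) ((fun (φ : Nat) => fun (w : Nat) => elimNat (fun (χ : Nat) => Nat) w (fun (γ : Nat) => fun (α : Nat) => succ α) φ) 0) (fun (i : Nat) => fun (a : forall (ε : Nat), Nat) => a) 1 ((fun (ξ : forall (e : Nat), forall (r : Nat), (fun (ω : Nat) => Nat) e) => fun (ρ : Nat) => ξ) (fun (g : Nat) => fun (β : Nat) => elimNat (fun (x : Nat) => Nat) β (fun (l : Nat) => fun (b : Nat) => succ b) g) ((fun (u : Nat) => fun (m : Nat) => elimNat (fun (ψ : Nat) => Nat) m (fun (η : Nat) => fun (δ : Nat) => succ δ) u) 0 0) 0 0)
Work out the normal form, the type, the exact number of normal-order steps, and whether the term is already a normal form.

normal form:
  0
type:
  Nat
normal-order step count: 12
term was already normal: no
first contracted redex: an elimNat iota-redex


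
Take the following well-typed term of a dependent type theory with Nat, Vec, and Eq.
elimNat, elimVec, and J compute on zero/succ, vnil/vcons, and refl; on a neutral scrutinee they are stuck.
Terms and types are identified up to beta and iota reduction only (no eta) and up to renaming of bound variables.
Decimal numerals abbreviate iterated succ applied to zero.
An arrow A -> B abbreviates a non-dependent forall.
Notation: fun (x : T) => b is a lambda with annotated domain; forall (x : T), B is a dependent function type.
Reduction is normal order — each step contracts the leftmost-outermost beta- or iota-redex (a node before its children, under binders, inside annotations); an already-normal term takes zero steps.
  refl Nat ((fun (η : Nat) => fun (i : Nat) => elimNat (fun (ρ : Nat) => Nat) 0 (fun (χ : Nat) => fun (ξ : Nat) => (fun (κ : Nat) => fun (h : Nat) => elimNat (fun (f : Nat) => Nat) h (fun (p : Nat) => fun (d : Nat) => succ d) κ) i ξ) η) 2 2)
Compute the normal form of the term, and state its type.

resulting normal form:
  refl Nat 4
type:
  Eq Nat 4 4


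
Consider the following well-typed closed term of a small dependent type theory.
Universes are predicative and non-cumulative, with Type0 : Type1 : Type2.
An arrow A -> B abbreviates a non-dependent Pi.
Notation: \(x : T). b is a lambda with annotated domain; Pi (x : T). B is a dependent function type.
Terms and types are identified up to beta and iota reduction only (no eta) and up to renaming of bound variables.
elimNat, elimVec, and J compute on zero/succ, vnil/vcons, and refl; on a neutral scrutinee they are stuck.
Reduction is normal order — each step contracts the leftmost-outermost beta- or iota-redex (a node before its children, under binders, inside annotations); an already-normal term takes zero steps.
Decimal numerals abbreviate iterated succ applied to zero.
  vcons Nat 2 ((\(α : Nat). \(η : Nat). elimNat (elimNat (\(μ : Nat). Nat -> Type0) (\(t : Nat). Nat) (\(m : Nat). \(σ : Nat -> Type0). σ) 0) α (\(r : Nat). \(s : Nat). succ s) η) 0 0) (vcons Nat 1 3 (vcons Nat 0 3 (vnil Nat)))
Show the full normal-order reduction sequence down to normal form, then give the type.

normal-order reduction sequence:
  vcons Nat 2 ((\(α : Nat). \(η : Nat). elimNat (elimNat (\(μ : Nat). Nat -> Type0) (\(t : Nat). Nat) (\(m : Nat). \(σ : Nat -> Type0). σ) 0) α (\(r : Nat). \(s : Nat). succ s) η) 0 0) (vcons Nat 1 3 (vcons Nat 0 3 (vnil Nat)))
  ~> vcons Nat 2 ((\(α : Nat). elimNat (elimNat (\(η : Nat). Nat -> Type0) (\(μ : Nat). Nat) (\(t : Nat). \(m : Nat -> Type0). m) 0) 0 (\(σ : Nat). \(r : Nat). succ r) α) 0) (vcons Nat 1 3 (vcons Nat 0 3 (vnil Nat)))
  ~> vcons Nat 2 (elimNat (elimNat (\(α : Nat). Nat -> Type0) (\(η : Nat). Nat) (\(μ : Nat). \(t : Nat -> Type0). t) 0) 0 (\(m : Nat). \(σ : Nat). succ σ) 0) (vcons Nat 1 3 (vcons Nat 0 3 (vnil Nat)))
  ~> vcons Nat 2 0 (vcons Nat 1 3 (vcons Nat 0 3 (vnil Nat)))
the term's type:
  Vec Nat 3


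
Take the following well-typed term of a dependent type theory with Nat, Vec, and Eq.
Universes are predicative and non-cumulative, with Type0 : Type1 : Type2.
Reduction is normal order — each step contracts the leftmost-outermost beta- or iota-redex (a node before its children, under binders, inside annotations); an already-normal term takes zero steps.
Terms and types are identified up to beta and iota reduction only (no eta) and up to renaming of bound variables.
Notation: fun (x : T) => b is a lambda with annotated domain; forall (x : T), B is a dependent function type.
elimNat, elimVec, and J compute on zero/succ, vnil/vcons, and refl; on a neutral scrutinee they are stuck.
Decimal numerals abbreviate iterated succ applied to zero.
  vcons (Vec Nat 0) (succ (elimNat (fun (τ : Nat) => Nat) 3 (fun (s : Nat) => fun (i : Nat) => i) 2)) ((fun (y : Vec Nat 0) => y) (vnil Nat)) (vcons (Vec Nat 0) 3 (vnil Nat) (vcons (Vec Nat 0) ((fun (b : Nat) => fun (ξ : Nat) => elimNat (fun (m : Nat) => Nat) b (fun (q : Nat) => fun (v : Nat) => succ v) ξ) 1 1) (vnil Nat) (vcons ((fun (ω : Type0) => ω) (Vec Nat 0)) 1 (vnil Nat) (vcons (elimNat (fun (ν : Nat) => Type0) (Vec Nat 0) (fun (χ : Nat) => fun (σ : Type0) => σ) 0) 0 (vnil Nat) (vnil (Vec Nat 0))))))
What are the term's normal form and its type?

reduced normal form:
  vcons (Vec Nat 0) 4 (vnil Nat) (vcons (Vec Nat 0) 3 (vnil Nat) (vcons (Vec Nat 0) 2 (vnil Nat) (vcons (Vec Nat 0) 1 (vnil Nat) (vcons (Vec Nat 0) 0 (vnil Nat) (vnil (Vec Nat 0))))))
type:
  Vec (Vec Nat 0) 5
observation: reduction starts at an elimNat iota-redex, and 16 normal-order steps reach the normal form.


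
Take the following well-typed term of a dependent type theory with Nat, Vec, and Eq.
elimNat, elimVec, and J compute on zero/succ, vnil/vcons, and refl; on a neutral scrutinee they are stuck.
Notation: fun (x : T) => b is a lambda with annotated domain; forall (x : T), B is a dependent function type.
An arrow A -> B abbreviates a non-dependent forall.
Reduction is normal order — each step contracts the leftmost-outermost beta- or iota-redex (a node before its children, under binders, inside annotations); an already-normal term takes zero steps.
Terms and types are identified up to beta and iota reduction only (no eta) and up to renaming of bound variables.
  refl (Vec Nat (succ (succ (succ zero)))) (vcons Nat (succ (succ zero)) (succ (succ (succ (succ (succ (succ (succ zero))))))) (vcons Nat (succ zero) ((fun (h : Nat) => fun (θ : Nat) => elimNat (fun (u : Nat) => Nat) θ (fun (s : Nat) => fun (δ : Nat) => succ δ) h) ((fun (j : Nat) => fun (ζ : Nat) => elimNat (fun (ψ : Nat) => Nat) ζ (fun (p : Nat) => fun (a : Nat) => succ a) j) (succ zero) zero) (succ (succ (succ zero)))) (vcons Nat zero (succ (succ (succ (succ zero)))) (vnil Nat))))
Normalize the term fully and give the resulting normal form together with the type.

reduced normal form:
  refl (Vec Nat (succ (succ (succ zero)))) (vcons Nat (succ (succ zero)) (succ (succ (succ (succ (succ (succ (succ zero))))))) (vcons Nat (succ zero) (succ (succ (succ (succ zero)))) (vcons Nat zero (succ (succ (succ (succ zero)))) (vnil Nat))))
inferred type:
  Eq (Vec Nat (succ (succ (succ zero)))) (vcons Nat (succ (succ zero)) (succ (succ (succ (succ (succ (succ (succ zero))))))) (vcons Nat (succ zero) (succ (succ (succ (succ zero)))) (vcons Nat zero (succ (succ (succ (succ zero)))) (vnil Nat)))) (vcons Nat (succ (succ zero)) (succ (succ (succ (succ (succ (succ (succ zero))))))) (vcons Nat (succ zero) (succ (succ (succ (succ zero)))) (vcons Nat zero (succ (succ (succ (succ zero)))) (vnil Nat))))


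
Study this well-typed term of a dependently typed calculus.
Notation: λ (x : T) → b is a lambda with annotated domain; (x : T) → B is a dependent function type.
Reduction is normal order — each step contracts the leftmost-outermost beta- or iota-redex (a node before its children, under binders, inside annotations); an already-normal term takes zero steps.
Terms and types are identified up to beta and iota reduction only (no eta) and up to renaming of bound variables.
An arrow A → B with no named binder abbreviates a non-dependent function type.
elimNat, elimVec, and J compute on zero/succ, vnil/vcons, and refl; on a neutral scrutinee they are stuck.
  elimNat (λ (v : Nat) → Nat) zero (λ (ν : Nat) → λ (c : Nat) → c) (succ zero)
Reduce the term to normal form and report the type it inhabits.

normal form:
  zero
inferred type:
  Nat
observation: normalization takes exactly 4 steps under the normal-order strategy.


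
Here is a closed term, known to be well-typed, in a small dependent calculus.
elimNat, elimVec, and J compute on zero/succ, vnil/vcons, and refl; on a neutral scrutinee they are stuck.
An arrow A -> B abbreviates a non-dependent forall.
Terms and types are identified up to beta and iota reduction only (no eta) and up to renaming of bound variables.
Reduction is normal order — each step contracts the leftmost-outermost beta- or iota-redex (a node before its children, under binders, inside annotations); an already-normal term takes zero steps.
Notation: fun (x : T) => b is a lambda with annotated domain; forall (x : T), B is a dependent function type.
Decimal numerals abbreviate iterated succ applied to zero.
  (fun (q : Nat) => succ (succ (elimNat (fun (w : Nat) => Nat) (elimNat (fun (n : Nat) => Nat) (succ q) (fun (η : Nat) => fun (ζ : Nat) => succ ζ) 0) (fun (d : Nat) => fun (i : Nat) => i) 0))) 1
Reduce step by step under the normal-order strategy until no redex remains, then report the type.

normal-order reduction:
  (fun (q : Nat) => succ (succ (elimNat (fun (w : Nat) => Nat) (elimNat (fun (n : Nat) => Nat) (succ q) (fun (η : Nat) => fun (ζ : Nat) => succ ζ) 0) (fun (d : Nat) => fun (i : Nat) => i) 0))) 1
  ~> succ (succ (elimNat (fun (q : Nat) => Nat) (elimNat (fun (w : Nat) => Nat) 2 (fun (n : Nat) => fun (η : Nat) => succ η) 0) (fun (ζ : Nat) => fun (d : Nat) => d) 0))
  ~> succ (succ (elimNat (fun (q : Nat) => Nat) 2 (fun (w : Nat) => fun (n : Nat) => succ n) 0))
  ~> 4
inferred type:
  Nat


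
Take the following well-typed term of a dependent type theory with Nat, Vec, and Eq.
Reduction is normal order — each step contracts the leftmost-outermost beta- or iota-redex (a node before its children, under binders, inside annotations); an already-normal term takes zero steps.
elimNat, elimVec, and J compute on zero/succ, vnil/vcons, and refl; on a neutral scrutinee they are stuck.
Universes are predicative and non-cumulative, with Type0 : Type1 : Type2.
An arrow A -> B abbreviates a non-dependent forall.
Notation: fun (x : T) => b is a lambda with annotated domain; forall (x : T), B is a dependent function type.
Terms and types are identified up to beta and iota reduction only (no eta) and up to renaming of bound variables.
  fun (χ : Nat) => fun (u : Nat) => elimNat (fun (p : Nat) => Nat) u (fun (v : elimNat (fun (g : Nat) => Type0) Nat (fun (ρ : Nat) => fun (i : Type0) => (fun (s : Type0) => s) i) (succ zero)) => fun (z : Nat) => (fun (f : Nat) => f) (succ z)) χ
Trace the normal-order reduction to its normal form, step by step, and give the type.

reduction (normal order):
  fun (χ : Nat) => fun (u : Nat) => elimNat (fun (p : Nat) => Nat) u (fun (v : elimNat (fun (g : Nat) => Type0) Nat (fun (ρ : Nat) => fun (i : Type0) => (fun (s : Type0) => s) i) (succ zero)) => fun (z : Nat) => (fun (f : Nat) => f) (succ z)) χ
  ~> fun (χ : Nat) => fun (u : Nat) => elimNat (fun (p : Nat) => Nat) u (fun (v : (fun (g : Nat) => fun (ρ : Type0) => (fun (i : Type0) => i) ρ) zero (elimNat (fun (s : Nat) => Type0) Nat (fun (z : Nat) => fun (f : Type0) => (fun (θ : Type0) => θ) f) zero)) => fun (o : Nat) => (fun (μ : Nat) => μ) (succ o)) χ
  ~> fun (χ : Nat) => fun (u : Nat) => elimNat (fun (p : Nat) => Nat) u (fun (v : (fun (g : Type0) => (fun (ρ : Type0) => ρ) g) (elimNat (fun (i : Nat) => Type0) Nat (fun (s : Nat) => fun (z : Type0) => (fun (f : Type0) => f) z) zero)) => fun (θ : Nat) => (fun (o : Nat) => o) (succ θ)) χ
  ~> fun (χ : Nat) => fun (u : Nat) => elimNat (fun (p : Nat) => Nat) u (fun (v : (fun (g : Type0) => g) (elimNat (fun (ρ : Nat) => Type0) Nat (fun (i : Nat) => fun (s : Type0) => (fun (z : Type0) => z) s) zero)) => fun (f : Nat) => (fun (θ : Nat) => θ) (succ f)) χ
  ~> fun (χ : Nat) => fun (u : Nat) => elimNat (fun (p : Nat) => Nat) u (fun (v : elimNat (fun (g : Nat) => Type0) Nat (fun (ρ : Nat) => fun (i : Type0) => (fun (s : Type0) => s) i) zero) => fun (z : Nat) => (fun (f : Nat) => f) (succ z)) χ
  ~> fun (χ : Nat) => fun (u : Nat) => elimNat (fun (p : Nat) => Nat) u (fun (v : Nat) => fun (g : Nat) => (fun (ρ : Nat) => ρ) (succ g)) χ
  ~> fun (χ : Nat) => fun (u : Nat) => elimNat (fun (p : Nat) => Nat) u (fun (v : Nat) => fun (g : Nat) => succ g) χ
the term's type:
  Nat -> Nat -> Nat


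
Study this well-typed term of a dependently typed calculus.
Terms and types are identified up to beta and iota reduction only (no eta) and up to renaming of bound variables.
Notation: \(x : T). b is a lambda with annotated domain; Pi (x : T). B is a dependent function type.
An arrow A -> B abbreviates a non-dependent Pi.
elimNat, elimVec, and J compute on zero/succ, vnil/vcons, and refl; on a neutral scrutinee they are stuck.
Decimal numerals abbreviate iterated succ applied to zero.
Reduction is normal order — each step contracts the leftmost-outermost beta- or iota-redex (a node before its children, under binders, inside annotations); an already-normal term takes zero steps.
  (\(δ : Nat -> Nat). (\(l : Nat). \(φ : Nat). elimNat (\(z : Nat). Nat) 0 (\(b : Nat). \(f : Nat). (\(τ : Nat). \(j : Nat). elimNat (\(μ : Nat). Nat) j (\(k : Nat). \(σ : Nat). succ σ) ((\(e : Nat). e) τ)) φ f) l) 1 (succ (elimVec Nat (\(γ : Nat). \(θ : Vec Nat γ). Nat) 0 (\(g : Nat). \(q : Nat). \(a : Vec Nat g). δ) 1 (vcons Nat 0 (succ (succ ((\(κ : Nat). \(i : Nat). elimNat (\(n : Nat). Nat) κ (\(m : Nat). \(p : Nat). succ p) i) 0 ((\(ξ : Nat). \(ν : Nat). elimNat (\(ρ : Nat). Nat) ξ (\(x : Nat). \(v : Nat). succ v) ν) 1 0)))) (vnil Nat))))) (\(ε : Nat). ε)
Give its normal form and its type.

normal form:
  1
inferred type:
  Nat


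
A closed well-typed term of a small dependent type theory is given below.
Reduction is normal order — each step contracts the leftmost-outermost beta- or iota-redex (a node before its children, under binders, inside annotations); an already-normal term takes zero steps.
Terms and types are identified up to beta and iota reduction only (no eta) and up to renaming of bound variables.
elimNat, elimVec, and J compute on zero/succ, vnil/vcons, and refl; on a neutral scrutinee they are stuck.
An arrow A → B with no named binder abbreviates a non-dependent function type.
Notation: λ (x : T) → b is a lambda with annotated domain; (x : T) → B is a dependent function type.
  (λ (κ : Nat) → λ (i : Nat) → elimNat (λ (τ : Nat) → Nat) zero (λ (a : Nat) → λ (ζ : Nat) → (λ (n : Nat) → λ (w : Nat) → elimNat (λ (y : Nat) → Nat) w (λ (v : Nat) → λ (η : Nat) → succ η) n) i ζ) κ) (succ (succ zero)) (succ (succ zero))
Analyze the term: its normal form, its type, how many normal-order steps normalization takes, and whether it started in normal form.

normal form:
  succ (succ (succ (succ zero)))
inferred type:
  Nat
reduction steps (normal order): 27
already normal: no
first contracted redex: a beta-redex


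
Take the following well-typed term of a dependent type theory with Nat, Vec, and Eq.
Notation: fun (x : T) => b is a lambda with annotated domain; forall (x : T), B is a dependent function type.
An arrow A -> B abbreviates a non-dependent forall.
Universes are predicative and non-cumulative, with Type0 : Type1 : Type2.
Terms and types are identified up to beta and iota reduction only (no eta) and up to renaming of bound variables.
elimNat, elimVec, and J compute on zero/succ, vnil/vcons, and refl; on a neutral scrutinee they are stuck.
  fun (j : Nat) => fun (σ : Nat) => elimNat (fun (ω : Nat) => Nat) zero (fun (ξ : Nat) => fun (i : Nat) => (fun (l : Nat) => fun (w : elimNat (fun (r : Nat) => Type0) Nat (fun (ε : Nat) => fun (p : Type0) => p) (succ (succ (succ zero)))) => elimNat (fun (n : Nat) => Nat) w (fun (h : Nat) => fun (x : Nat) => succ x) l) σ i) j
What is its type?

type:
  Nat -> Nat -> Nat


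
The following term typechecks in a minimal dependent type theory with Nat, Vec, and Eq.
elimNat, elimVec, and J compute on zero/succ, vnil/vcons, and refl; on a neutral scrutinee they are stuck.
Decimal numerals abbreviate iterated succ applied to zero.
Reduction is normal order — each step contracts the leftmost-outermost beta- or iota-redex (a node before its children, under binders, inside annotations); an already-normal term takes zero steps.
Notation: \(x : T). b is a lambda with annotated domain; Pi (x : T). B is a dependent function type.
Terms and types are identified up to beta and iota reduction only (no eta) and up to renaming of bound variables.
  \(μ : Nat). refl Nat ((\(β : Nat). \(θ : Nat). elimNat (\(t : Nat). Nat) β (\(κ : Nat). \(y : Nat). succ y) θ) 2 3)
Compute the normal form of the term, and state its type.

resulting normal form:
  \(μ : Nat). refl Nat 5
type:
  Pi (μ : Nat). Eq Nat 5 5
observation: the first redex contracted is a beta-redex; the normal form is reached in 12 normal-order steps.


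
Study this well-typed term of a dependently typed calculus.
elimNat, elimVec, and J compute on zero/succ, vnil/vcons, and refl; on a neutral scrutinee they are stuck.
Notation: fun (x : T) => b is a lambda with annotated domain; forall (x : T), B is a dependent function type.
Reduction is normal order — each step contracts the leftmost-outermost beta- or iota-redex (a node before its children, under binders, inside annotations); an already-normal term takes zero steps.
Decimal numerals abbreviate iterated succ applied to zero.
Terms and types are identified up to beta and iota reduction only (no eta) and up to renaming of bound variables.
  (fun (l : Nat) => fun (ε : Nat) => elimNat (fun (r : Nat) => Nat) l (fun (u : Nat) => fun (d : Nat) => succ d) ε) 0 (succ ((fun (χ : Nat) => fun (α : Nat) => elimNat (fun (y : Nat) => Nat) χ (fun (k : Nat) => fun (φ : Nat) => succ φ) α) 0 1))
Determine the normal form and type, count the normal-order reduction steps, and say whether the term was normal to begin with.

reduced normal form:
  2
the term's type:
  Nat
reduction steps (normal order): 15
already normal: no
first redex: a beta-redex


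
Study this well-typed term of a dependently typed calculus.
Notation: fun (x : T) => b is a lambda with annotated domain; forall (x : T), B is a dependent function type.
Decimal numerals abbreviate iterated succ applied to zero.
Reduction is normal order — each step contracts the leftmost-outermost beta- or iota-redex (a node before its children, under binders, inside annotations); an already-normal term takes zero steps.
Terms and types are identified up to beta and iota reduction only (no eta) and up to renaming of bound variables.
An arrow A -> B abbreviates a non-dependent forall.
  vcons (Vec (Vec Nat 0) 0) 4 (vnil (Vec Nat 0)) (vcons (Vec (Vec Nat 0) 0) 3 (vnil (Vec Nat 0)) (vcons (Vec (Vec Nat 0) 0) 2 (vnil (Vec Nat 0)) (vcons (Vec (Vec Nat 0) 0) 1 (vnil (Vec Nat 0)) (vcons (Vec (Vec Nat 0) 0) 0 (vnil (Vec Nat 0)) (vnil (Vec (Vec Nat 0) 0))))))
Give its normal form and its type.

reduced normal form:
  vcons (Vec (Vec Nat 0) 0) 4 (vnil (Vec Nat 0)) (vcons (Vec (Vec Nat 0) 0) 3 (vnil (Vec Nat 0)) (vcons (Vec (Vec Nat 0) 0) 2 (vnil (Vec Nat 0)) (vcons (Vec (Vec Nat 0) 0) 1 (vnil (Vec Nat 0)) (vcons (Vec (Vec Nat 0) 0) 0 (vnil (Vec Nat 0)) (vnil (Vec (Vec Nat 0) 0))))))
type:
  Vec (Vec (Vec Nat 0) 0) 5


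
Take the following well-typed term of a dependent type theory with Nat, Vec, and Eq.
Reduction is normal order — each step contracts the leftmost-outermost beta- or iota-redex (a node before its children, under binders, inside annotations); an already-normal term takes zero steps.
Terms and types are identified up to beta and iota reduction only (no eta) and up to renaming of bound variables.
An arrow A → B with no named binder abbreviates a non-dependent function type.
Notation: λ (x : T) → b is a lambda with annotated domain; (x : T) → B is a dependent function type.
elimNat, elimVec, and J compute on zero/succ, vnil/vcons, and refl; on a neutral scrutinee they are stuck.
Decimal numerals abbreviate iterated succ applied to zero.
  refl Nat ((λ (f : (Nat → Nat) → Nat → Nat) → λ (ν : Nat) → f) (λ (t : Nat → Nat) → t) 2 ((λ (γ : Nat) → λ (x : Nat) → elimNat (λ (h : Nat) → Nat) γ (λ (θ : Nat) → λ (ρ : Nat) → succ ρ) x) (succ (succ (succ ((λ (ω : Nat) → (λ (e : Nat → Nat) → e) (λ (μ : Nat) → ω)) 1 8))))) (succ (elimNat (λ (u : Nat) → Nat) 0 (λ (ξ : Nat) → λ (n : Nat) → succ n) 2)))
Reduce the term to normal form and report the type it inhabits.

resulting normal form:
  refl Nat 7
type:
  Eq Nat 7 7


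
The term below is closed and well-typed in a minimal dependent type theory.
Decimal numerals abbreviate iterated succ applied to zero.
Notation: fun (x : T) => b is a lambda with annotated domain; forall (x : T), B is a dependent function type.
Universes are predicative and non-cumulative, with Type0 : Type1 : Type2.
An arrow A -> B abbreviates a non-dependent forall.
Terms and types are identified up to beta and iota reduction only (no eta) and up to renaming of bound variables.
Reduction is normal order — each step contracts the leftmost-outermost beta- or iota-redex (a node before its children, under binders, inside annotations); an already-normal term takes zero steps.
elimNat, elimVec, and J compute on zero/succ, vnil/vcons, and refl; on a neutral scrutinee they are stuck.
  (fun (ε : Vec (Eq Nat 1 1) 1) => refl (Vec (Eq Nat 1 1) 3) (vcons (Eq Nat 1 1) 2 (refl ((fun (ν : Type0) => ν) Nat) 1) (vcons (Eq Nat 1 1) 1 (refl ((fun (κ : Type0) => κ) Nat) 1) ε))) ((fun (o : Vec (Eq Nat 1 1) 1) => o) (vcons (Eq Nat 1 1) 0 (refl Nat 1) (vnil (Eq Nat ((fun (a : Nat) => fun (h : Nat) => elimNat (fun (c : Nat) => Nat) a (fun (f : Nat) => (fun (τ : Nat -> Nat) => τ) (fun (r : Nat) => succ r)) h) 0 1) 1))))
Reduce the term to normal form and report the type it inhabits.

normal form:
  refl (Vec (Eq Nat 1 1) 3) (vcons (Eq Nat 1 1) 2 (refl Nat 1) (vcons (Eq Nat 1 1) 1 (refl Nat 1) (vcons (Eq Nat 1 1) 0 (refl Nat 1) (vnil (Eq Nat 1 1)))))
type:
  Eq (Vec (Eq Nat 1 1) 3) (vcons (Eq Nat 1 1) 2 (refl Nat 1) (vcons (Eq Nat 1 1) 1 (refl Nat 1) (vcons (Eq Nat 1 1) 0 (refl Nat 1) (vnil (Eq Nat 1 1))))) (vcons (Eq Nat 1 1) 2 (refl Nat 1) (vcons (Eq Nat 1 1) 1 (refl Nat 1) (vcons (Eq Nat 1 1) 0 (refl Nat 1) (vnil (Eq Nat 1 1)))))


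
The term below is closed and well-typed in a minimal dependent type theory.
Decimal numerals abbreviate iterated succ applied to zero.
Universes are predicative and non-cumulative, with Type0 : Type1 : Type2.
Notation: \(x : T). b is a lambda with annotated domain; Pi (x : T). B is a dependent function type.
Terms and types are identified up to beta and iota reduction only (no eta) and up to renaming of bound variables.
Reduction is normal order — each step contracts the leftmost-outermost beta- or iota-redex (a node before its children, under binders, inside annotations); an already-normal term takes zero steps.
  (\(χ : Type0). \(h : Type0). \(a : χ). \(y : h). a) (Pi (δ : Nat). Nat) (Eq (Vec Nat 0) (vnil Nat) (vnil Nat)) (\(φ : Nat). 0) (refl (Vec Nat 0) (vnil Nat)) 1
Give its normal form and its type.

reduced normal form:
  0
type:
  Nat
observation: the leftmost-outermost redex is a beta-redex, and normalization takes 5 steps.


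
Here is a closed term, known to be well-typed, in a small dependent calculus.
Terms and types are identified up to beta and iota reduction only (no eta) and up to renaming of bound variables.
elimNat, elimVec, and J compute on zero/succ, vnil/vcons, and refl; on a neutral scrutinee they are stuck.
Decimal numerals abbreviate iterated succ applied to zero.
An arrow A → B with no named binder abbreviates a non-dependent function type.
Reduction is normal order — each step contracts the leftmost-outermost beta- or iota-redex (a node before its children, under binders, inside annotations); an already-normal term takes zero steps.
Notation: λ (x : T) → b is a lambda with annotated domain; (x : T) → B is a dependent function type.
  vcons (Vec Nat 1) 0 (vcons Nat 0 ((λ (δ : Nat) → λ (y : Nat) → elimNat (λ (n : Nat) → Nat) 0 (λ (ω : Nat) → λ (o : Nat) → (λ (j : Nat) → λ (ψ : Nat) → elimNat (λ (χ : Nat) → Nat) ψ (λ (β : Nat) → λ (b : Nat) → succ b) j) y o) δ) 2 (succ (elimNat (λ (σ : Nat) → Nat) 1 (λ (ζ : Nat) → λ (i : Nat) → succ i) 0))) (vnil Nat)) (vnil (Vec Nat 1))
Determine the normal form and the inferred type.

resulting normal form:
  vcons (Vec Nat 1) 0 (vcons Nat 0 4 (vnil Nat)) (vnil (Vec Nat 1))
the term's type:
  Vec (Vec Nat 1) 1
observation: 29 normal-order steps separate the term from its normal form.


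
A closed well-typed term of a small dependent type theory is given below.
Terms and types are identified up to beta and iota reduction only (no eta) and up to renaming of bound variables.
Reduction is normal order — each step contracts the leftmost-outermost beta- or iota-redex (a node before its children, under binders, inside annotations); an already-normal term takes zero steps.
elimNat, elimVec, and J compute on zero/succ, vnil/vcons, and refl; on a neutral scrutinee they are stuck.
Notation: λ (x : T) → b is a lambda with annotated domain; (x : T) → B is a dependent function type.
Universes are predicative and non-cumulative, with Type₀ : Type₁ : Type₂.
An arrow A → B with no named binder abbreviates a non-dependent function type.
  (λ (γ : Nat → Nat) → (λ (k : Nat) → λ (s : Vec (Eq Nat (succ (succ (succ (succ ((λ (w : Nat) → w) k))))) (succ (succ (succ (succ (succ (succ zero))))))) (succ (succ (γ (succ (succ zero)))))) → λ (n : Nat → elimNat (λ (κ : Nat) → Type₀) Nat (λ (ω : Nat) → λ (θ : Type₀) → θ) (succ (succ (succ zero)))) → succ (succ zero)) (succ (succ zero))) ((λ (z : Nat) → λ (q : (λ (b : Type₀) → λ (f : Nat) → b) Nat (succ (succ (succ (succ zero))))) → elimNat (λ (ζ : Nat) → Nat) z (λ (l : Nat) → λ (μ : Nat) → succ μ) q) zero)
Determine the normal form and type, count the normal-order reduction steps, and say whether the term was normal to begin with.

reduced normal form:
  λ (γ : Vec (Eq Nat (succ (succ (succ (succ (succ (succ zero)))))) (succ (succ (succ (succ (succ (succ zero))))))) (succ (succ (succ (succ zero))))) → λ (k : Nat → Nat) → succ (succ zero)
type:
  Vec (Eq Nat (succ (succ (succ (succ (succ (succ zero)))))) (succ (succ (succ (succ (succ (succ zero))))))) (succ (succ (succ (succ zero)))) → (Nat → Nat) → Nat
steps to reach normal form (normal order): 22
term was already normal: no
first redex: a beta-redex
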